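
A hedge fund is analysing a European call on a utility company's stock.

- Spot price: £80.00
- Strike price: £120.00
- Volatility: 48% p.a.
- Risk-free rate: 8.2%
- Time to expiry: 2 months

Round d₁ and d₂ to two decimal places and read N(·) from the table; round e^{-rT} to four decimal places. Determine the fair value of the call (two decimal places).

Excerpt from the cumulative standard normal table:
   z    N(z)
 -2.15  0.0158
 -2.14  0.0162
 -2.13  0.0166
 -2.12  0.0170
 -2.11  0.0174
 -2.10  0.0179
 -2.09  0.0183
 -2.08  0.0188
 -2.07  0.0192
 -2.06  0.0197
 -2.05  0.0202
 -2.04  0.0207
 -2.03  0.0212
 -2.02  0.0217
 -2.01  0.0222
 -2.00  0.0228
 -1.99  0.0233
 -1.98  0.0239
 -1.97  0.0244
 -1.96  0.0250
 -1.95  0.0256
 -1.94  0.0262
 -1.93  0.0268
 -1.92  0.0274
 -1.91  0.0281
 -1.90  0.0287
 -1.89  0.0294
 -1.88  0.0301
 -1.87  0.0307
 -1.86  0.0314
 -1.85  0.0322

σ√T = 0.48·√0.1667 = 0.1960
d₁ = [ln(80/120) + (0.082 + ½·0.48²)·0.1667] / (σ√T) = (-0.4055 + 0.0329) / 0.1960 = -1.9014 ≈ -1.90
d₂ = -1.9014 − 0.1960 = -2.0974 ≈ -2.10
e^(−rT) = e^(−0.082·0.1667) = 0.9864
N(d₁) = N(-1.90) = 0.0287;  N(d₂) = N(-2.10) = 0.0179
C = 80·0.0287 − 120·0.9864·0.0179 = 2.2960 − 2.1188 = 0.1772

£0.18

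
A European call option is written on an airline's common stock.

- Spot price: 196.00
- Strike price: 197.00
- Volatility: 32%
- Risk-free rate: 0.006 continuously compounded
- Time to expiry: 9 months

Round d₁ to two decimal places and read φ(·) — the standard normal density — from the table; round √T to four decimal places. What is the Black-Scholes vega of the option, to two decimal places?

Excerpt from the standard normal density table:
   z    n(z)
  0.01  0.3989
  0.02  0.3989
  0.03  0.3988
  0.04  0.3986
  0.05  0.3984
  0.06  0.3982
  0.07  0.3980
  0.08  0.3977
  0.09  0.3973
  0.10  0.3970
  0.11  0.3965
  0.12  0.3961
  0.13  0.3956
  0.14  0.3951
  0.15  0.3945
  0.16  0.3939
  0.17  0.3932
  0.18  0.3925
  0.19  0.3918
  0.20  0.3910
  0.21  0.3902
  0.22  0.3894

67.06

T = 0.75;  σ√T = 0.2771
d₁ = [ln(196/197) + (0.006 + 0.32²/2)·0.75] / 0.2771 = [-0.0051 + 0.0429] / 0.2771 = 0.1364 ≈ 0.14
√T = √0.75 = 0.8660
φ(d₁) = φ(0.14) = 0.3951
vega = S·φ(d₁)·√T = 196·0.3951·0.8660 = 67.0627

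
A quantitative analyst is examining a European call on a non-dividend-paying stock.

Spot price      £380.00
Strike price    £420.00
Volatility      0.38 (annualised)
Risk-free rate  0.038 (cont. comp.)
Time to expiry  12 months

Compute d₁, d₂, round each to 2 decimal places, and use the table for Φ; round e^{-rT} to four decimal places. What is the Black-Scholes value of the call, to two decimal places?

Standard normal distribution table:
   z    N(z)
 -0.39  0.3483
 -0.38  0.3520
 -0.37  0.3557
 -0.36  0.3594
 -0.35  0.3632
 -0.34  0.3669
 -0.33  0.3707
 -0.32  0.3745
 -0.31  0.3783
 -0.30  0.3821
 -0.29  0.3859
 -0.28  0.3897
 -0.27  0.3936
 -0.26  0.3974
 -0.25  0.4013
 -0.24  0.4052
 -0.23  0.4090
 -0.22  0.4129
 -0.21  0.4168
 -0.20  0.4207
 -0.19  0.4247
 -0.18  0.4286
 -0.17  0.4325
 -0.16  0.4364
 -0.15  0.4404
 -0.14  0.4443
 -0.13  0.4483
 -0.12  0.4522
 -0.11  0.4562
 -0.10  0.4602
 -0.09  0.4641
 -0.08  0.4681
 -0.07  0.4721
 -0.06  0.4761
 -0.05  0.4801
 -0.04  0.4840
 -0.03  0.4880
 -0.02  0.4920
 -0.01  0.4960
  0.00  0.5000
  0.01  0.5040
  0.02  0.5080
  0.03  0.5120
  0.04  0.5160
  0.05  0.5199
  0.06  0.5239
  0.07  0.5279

£47.71

σ√T = 0.38 × 1.0000 = 0.3800
d₁ = [ln(380/420) + (0.038 + ½·0.38²)·1] / (σ√T) = (-0.1001 + 0.1102) / 0.3800 = 0.0266 which rounds to 0.03
d₂ = 0.0266 − 0.3800 = -0.3534 which rounds to -0.35
exp(−rT) = exp(−0.038·1) = 0.9627
N(d₁) = N(0.03) = 0.5120;  N(d₂) = N(-0.35) = 0.3632
C = 380·0.5120 − 420·0.9627·0.3632 = 194.5600 − 146.8541 = 47.7059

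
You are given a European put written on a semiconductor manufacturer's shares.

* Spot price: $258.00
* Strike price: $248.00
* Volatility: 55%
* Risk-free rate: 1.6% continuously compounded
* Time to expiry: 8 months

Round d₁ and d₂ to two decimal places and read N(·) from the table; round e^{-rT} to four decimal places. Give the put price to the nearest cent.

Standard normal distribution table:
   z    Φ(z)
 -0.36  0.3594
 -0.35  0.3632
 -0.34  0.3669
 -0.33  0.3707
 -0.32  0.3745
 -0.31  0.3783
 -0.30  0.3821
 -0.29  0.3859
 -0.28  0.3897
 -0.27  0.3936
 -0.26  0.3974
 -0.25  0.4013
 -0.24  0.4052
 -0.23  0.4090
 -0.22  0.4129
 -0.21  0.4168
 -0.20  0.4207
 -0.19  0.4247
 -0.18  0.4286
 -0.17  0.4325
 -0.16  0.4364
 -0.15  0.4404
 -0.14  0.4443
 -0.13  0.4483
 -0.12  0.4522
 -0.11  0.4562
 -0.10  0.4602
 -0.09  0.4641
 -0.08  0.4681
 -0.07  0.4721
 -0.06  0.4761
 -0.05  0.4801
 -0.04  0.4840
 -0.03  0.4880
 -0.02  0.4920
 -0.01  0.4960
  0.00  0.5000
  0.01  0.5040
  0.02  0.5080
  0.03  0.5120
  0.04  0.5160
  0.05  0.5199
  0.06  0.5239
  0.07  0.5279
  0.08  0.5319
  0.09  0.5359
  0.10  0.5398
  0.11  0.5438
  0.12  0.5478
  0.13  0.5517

$38.77

σ√T = 0.55·√0.6667 = 0.4491
d₁ = [ln(258/248) + (0.016 + 0.55²/2)·0.6667] / 0.4491 = [0.0395 + 0.1115] / 0.4491 = 0.3363 ≈ 0.34
d₂ = d₁ − σ√T = 0.3363 − 0.4491 = -0.1128 ≈ -0.11
e^(−rT) = e^(−0.016·0.6667) = 0.9894
N(−d₂) = N(0.11) = 0.5438;  N(−d₁) = N(-0.34) = 0.3669
P = 248·0.9894·0.5438 − 258·0.3669 = 133.4329 − 94.6602 = 38.7727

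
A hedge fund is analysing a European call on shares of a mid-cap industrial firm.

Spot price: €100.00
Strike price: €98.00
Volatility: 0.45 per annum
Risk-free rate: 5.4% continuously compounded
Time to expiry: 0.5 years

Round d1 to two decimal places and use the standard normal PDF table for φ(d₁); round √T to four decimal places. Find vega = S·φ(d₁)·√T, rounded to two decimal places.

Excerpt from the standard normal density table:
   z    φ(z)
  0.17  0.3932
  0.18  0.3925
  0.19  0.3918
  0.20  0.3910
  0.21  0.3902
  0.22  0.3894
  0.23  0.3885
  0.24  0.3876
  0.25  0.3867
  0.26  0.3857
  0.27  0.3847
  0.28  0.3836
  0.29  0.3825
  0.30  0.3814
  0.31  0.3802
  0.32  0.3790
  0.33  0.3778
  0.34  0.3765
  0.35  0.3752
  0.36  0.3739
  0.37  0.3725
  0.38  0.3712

26.88

σ√T = 0.45 × 0.7071 = 0.3182
d₁ = [ln(100/98) + (0.054 + 0.45²/2)·0.5] / 0.3182 = [0.0202 + 0.0776] / 0.3182 = 0.3074 which rounds to 0.31
√T = √0.5 = 0.7071
φ(d₁) = φ(0.31) = 0.3802
vega = S·φ(d₁)·√T = 100·0.3802·0.7071 = 26.8839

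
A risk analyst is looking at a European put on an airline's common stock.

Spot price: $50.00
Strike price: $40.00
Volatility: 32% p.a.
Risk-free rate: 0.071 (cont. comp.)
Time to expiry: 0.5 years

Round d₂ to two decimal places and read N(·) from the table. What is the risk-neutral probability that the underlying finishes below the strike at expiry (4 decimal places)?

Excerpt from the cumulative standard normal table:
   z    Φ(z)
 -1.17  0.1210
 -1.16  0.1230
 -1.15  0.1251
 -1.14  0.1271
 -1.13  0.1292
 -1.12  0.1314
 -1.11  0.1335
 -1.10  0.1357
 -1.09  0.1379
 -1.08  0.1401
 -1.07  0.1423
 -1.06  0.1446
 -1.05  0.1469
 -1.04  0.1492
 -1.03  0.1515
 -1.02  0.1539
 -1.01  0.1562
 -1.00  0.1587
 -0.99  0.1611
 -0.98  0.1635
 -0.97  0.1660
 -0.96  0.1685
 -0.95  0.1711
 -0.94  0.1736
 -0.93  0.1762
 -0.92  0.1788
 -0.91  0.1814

0.1515

σ√T = 0.32 × 0.7071 = 0.2263
d₁ = [ln(50/40) + (0.071 + ½·0.32²)·0.5] / (σ√T) = (0.2231 + 0.0611) / 0.2263 = 1.2562 which rounds to 1.26
d₂ = 1.2562 − 0.2263 = 1.0299 which rounds to 1.03
Pr(exercise) under Q = N(−d₂) = N(-1.03) = 0.1515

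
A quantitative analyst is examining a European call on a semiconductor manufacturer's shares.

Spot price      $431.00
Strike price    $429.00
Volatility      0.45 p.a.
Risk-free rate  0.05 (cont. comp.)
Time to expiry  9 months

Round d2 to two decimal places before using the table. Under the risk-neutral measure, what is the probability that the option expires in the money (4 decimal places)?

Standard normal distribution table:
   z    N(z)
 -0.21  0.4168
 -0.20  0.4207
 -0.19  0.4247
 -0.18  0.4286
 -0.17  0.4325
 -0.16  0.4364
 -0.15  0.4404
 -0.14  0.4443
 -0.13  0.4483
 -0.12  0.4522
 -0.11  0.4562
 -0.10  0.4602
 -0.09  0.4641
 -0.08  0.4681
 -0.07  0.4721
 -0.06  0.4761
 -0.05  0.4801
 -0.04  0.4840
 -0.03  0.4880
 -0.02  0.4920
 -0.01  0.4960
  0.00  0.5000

0.4641

σ√T = 0.45·√0.75 = 0.3897
d₁ = [ln(431/429) + (0.05 + ½·0.45²)·0.75] / (σ√T) = (0.0047 + 0.1134) / 0.3897 = 0.3030 ⇒ 0.30
d₂ = 0.3030 − 0.3897 = -0.0867 ⇒ -0.09
Pr(exercise) under Q = N(d₂) = 0.4641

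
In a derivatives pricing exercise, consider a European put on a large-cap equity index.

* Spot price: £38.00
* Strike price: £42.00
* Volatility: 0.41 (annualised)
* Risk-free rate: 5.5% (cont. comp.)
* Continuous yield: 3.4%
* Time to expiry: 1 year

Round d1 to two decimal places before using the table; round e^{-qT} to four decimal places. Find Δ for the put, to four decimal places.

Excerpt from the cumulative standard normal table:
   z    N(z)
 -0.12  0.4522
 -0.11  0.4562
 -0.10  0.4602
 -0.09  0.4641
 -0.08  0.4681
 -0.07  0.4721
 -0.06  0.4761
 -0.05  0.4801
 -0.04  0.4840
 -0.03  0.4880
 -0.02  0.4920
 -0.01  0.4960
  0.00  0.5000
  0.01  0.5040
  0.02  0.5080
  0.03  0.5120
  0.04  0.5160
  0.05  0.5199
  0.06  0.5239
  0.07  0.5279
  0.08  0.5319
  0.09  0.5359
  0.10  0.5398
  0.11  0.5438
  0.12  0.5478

-0.4794

σ√T = 0.41·√1 = 0.4100
d₁ = [ln(38/42) + (0.055 − 0.034 + ½·0.41²)·1] / (σ√T) = (-0.1001 + 0.1050) / 0.4100 = 0.0121 ⇒ 0.01
N(d₁) = N(0.01) = 0.5040
Δ_put = exp(−qT)·(N(d₁) − 1) = 0.9666·(0.5040 − 1) = -0.4794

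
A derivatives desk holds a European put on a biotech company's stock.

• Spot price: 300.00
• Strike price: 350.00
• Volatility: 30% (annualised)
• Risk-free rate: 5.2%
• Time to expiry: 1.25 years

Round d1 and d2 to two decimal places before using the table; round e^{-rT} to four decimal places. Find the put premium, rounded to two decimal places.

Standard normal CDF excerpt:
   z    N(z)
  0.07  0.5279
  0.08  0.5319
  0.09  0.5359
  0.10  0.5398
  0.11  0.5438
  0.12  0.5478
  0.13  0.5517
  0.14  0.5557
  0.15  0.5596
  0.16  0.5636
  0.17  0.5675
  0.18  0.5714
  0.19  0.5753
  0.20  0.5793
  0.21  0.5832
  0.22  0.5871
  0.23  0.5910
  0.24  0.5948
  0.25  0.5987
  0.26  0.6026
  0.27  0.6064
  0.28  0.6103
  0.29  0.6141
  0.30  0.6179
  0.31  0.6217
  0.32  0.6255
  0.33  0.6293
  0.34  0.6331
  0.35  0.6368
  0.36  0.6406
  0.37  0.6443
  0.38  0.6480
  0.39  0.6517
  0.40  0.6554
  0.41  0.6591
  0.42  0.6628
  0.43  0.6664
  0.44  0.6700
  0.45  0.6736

56.63

σ√T = 0.3·√1.25 = 0.3354
d₁ = [ln(300/350) + (0.052 + 0.3²/2)·1.25] / 0.3354 = [-0.1542 + 0.1212] / 0.3354 = -0.0981 which rounds to -0.10
d₂ = d₁ − σ√T = -0.0981 − 0.3354 = -0.4335 which rounds to -0.43
exp(−rT) = exp(−0.052·1.25) = 0.9371
P = 350·0.9371·N(0.43) − 300·N(0.10) = 350·0.9371·0.6664 − 300·0.5398 = 218.5692 − 161.9400 = 56.6292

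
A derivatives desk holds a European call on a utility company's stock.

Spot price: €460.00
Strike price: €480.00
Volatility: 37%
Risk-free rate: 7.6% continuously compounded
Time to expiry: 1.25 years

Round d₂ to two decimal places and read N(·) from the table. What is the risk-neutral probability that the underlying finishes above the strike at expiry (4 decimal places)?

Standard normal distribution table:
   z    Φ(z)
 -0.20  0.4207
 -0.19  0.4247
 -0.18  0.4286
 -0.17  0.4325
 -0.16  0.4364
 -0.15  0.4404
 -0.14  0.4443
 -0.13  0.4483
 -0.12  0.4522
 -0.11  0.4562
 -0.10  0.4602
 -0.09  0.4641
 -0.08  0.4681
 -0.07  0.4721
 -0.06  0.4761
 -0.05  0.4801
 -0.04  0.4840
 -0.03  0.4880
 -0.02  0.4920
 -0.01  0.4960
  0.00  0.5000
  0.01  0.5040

0.4681

σ√T = 0.37·√1.25 = 0.4137
d₁ = [ln(460/480) + (0.076 + ½·0.37²)·1.25] / (σ√T) = (-0.0426 + 0.1806) / 0.4137 = 0.3336 → 0.33
d₂ = 0.3336 − 0.4137 = -0.0801 → -0.08
Risk-neutral Pr[S_T > K] = N(d₂) = N(-0.08) = 0.4681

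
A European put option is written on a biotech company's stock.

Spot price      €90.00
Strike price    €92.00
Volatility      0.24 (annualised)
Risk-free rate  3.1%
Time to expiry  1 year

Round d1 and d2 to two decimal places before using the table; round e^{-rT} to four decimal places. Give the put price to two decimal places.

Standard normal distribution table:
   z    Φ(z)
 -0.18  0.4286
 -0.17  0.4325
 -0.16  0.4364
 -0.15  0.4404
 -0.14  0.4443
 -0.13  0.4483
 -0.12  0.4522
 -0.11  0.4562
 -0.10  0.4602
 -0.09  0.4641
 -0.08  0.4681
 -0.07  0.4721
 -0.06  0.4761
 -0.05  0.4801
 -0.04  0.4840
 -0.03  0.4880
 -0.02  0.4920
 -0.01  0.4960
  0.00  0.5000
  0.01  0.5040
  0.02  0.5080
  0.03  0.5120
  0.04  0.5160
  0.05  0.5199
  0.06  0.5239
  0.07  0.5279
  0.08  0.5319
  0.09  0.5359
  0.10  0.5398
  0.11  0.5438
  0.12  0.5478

€8.17

T = 1;  σ√T = 0.2400
ln(S/K) + (r + σ²/2)T = ln(90/92) + (0.031 + 0.24²/2)·1 = -0.0220 + 0.0598 = 0.0378
d₁ = 0.0378 / 0.2400 = 0.1576 → 0.16
d₂ = d₁ − σ√T = 0.1576 − 0.2400 = -0.0824 → -0.08
exp(−rT) = exp(−0.031·1) = 0.9695
N(−d₂) = N(0.08) = 0.5319;  N(−d₁) = N(-0.16) = 0.4364
P = 92·0.9695·0.5319 − 90·0.4364 = 47.4423 − 39.2760 = 8.1663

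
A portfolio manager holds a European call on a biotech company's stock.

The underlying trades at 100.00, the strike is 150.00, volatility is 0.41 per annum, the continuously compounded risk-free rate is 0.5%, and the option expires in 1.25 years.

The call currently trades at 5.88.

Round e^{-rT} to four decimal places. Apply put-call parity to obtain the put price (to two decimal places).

e^(−rT) = e^(−0.005·1.25) = 0.9938
Put-call parity: C − P = S − K·e^(−rT) = 100 − 150·0.9938 = 100 − 149.0700 = -49.0700
P = C − (C − P) = 5.88 − (-49.0700) = 54.9500

54.95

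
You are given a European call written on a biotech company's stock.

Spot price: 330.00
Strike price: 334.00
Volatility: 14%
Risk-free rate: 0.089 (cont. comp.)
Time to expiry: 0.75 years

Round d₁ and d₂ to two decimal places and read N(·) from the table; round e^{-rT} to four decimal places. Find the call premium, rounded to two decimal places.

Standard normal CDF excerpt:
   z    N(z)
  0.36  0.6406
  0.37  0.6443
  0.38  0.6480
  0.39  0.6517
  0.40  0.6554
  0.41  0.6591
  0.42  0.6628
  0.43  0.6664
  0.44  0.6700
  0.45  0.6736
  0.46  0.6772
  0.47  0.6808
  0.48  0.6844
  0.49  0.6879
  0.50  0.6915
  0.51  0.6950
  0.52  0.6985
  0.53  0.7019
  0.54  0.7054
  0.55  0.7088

25.74

σ√T = 0.14·√0.75 = 0.1212
d₁ = [ln(330/334) + (0.089 + 0.14²/2)·0.75] / 0.1212 = [-0.0120 + 0.0741] / 0.1212 = 0.5118 ≈ 0.51
d₂ = d₁ − σ√T = 0.5118 − 0.1212 = 0.3905 ≈ 0.39
e^(−rT) = e^(−0.089·0.75) = 0.9354
C = 330·N(0.51) − 334·0.9354·N(0.39) = 330·0.6950 − 334·0.9354·0.6517 = 229.3500 − 203.6065 = 25.7435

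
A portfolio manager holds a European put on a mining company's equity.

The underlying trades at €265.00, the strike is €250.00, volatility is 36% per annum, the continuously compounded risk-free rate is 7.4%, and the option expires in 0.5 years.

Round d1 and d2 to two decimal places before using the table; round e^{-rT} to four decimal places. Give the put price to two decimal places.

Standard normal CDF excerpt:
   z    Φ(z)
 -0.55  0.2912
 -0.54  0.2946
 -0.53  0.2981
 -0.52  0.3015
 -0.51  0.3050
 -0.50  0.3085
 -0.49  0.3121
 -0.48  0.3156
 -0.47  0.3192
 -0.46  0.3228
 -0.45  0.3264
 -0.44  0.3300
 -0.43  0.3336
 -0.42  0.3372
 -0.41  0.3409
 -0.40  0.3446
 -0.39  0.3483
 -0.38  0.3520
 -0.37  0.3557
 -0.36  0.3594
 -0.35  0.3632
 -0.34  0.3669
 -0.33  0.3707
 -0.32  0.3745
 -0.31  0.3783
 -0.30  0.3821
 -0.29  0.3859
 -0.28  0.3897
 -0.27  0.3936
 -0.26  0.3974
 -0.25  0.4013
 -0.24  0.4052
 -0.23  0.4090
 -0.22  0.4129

€14.93

σ√T = 0.36·√0.5 = 0.2546
d₁ = [ln(265/250) + (0.074 + 0.36²/2)·0.5] / 0.2546 = [0.0583 + 0.0694] / 0.2546 = 0.5015 which rounds to 0.50
d₂ = d₁ − σ√T = 0.5015 − 0.2546 = 0.2470 which rounds to 0.25
e^(−rT) = e^(−0.074·0.5) = 0.9637
N(−d₂) = N(-0.25) = 0.4013;  N(−d₁) = N(-0.50) = 0.3085
P = 250·0.9637·0.4013 − 265·0.3085 = 96.6832 − 81.7525 = 14.9307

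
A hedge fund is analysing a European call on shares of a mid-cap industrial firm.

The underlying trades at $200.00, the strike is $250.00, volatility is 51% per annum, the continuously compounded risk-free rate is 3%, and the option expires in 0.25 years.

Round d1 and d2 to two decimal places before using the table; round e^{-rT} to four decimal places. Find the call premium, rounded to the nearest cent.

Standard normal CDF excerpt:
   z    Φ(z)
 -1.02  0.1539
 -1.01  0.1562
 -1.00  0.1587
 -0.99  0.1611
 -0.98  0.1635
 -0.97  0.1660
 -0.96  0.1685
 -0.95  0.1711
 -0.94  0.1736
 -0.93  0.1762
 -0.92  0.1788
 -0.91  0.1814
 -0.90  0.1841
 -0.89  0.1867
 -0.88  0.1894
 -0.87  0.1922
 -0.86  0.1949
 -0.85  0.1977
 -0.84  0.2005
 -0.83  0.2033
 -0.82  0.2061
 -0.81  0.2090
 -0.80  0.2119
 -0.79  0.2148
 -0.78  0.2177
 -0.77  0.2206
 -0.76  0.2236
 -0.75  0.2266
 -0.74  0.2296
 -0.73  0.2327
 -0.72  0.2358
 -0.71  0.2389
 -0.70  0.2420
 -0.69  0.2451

$5.97

σ√T = 0.51 × 0.5000 = 0.2550
d₁ = [ln(200/250) + (0.03 + 0.51²/2)·0.25] / 0.2550 = [-0.2231 + 0.0400] / 0.2550 = -0.7182 which rounds to -0.72
d₂ = d₁ − σ√T = -0.7182 − 0.2550 = -0.9732 which rounds to -0.97
e^(−rT) = e^(−0.03·0.25) = 0.9925
C = 200·N(-0.72) − 250·0.9925·N(-0.97) = 200·0.2358 − 250·0.9925·0.1660 = 47.1600 − 41.1887 = 5.9713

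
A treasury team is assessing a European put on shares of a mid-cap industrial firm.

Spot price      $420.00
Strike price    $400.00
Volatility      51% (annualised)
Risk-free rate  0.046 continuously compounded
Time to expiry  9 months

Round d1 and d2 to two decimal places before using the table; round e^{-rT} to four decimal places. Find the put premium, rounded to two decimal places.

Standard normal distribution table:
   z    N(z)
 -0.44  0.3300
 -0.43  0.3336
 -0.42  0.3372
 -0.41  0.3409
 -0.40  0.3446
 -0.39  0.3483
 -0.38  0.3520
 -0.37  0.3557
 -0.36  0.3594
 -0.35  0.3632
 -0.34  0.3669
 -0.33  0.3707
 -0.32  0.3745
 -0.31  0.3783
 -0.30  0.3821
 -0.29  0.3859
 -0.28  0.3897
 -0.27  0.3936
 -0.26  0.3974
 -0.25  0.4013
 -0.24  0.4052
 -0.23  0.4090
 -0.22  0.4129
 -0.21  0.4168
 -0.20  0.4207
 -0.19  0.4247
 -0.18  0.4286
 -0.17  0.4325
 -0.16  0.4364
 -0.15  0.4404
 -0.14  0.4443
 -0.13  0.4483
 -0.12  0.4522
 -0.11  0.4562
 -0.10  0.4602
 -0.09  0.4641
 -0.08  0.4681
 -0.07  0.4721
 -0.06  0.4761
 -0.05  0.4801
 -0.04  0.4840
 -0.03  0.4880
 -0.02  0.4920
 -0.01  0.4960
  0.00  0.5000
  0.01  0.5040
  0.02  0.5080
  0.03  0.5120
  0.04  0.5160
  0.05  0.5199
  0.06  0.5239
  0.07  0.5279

$54.68

σ√T = 0.51·√0.75 = 0.4417
d₁ = [ln(420/400) + (0.046 + ½·0.51²)·0.75] / (σ√T) = (0.0488 + 0.1320) / 0.4417 = 0.4094 which rounds to 0.41
d₂ = 0.4094 − 0.4417 = -0.0323 which rounds to -0.03
e^(−rT) = e^(−0.046·0.75) = 0.9661
N(−d₂) = N(0.03) = 0.5120;  N(−d₁) = N(-0.41) = 0.3409
P = 400·0.9661·0.5120 − 420·0.3409 = 197.8573 − 143.1780 = 54.6793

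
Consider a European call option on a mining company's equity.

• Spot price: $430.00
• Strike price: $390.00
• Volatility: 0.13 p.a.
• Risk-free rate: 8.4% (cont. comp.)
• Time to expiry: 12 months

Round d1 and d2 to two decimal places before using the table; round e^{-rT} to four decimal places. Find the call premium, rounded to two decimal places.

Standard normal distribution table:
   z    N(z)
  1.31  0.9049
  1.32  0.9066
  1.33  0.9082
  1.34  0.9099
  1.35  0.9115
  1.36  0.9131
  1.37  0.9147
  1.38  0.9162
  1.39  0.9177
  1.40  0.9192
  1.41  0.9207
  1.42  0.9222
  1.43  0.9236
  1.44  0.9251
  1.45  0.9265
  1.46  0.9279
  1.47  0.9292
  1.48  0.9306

$73.35

T = 1;  σ√T = 0.1300
d₁ = [ln(430/390) + (0.084 + 0.13²/2)·1] / 0.1300 = [0.0976 + 0.0925] / 0.1300 = 1.4622 ⇒ 1.46
d₂ = d₁ − σ√T = 1.4622 − 0.1300 = 1.3322 ⇒ 1.33
exp(−rT) = exp(−0.084·1) = 0.9194
N(d₁) = N(1.46) = 0.9279;  N(d₂) = N(1.33) = 0.9082
C = 430·0.9279 − 390·0.9194·0.9082 = 398.9970 − 325.6496 = 73.3474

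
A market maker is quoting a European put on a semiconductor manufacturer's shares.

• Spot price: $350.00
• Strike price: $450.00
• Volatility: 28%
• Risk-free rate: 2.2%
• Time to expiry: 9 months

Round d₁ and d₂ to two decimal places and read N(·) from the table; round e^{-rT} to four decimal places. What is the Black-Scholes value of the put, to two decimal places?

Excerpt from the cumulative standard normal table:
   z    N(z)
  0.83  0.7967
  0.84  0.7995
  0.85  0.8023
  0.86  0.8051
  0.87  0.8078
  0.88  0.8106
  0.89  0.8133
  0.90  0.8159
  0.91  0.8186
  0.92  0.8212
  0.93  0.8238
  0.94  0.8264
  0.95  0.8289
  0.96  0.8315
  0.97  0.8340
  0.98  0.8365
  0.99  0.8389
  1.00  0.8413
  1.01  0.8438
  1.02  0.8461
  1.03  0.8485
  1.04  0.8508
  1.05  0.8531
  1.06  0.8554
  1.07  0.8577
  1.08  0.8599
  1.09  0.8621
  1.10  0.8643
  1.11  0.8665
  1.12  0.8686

T = 0.75;  σ√T = 0.2425
d₁ = [ln(350/450) + (0.022 + 0.28²/2)·0.75] / 0.2425 = [-0.2513 + 0.0459] / 0.2425 = -0.8471 ≈ -0.85
d₂ = d₁ − σ√T = -0.8471 − 0.2425 = -1.0896 ≈ -1.09
e^(−rT) = e^(−0.022·0.75) = 0.9836
N(−d₂) = N(1.09) = 0.8621;  N(−d₁) = N(0.85) = 0.8023
P = 450·0.9836·0.8621 − 350·0.8023 = 381.5827 − 280.8050 = 100.7777

$100.78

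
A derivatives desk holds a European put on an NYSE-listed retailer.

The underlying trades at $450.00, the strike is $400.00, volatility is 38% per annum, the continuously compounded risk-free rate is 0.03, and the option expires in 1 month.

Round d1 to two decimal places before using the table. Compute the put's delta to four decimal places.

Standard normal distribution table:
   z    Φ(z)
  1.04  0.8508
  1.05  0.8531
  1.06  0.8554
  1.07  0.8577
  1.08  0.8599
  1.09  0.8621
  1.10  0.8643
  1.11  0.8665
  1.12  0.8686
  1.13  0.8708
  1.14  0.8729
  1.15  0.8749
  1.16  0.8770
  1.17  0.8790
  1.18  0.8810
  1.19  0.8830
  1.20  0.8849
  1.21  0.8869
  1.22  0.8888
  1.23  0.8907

T = 0.08333;  σ√T = 0.1097
d₁ = [ln(450/400) + (0.03 + 0.38²/2)·0.08333] / 0.1097 = [0.1178 + 0.0085] / 0.1097 = 1.1514 ⇒ 1.15
N(d₁) = N(1.15) = 0.8749
Δ_put = N(d₁) − 1 = 0.8749 − 1 = -0.1251

-0.1251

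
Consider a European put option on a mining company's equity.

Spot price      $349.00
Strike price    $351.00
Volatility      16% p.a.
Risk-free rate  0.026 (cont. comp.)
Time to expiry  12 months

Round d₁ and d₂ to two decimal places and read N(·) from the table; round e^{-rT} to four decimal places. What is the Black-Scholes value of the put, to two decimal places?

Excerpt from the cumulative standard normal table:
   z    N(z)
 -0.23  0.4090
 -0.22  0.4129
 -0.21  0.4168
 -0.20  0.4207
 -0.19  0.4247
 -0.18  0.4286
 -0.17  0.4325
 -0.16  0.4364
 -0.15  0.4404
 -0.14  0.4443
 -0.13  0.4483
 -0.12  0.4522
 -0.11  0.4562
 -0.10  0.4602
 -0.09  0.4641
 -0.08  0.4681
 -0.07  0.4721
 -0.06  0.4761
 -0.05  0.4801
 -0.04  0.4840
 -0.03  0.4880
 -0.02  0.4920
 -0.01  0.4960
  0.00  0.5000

$18.72

σ√T = 0.16 × 1.0000 = 0.1600
d₁ = [ln(349/351) + (0.026 + 0.16²/2)·1] / 0.1600 = [-0.0057 + 0.0388] / 0.1600 = 0.2068 which rounds to 0.21
d₂ = d₁ − σ√T = 0.2068 − 0.1600 = 0.0468 which rounds to 0.05
e^(−rT) = e^(−0.026·1) = 0.9743
N(−d₂) = N(-0.05) = 0.4801;  N(−d₁) = N(-0.21) = 0.4168
P = 351·0.9743·0.4801 − 349·0.4168 = 164.1843 − 145.4632 = 18.7211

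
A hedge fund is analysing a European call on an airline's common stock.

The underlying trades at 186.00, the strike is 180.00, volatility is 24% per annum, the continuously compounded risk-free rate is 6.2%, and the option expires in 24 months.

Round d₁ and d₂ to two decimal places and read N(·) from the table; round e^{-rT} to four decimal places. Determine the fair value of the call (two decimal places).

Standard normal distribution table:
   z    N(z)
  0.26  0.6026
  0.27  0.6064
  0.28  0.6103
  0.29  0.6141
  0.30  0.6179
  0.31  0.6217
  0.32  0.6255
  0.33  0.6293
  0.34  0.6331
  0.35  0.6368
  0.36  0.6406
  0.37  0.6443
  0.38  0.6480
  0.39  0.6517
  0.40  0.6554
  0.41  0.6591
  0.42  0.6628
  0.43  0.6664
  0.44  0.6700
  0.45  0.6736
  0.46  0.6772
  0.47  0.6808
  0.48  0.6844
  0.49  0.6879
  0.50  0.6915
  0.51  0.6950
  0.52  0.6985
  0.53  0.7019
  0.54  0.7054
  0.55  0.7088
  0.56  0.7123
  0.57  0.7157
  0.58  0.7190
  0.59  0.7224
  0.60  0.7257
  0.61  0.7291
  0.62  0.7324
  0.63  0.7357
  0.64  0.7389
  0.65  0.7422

39.19

σ√T = 0.24·√2 = 0.3394
d₁ = [ln(186/180) + (0.062 + 0.24²/2)·2] / 0.3394 = [0.0328 + 0.1816] / 0.3394 = 0.6317 which rounds to 0.63
d₂ = d₁ − σ√T = 0.6317 − 0.3394 = 0.2922 which rounds to 0.29
exp(−rT) = exp(−0.062·2) = 0.8834
N(d₁) = N(0.63) = 0.7357;  N(d₂) = N(0.29) = 0.6141
C = 186·0.7357 − 180·0.8834·0.6141 = 136.8402 − 97.6493 = 39.1909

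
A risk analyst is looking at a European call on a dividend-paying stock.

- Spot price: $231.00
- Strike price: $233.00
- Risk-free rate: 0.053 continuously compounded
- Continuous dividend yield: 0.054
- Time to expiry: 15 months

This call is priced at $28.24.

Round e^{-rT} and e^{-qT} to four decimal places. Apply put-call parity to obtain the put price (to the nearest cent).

exp(−qT) = exp(−0.054·1.25) = 0.9347;  exp(−rT) = exp(−0.053·1.25) = 0.9359
Put-call parity: C − P = S·e^(−qT) − K·e^(−rT) = 231·0.9347 − 233·0.9359 = 215.9157 − 218.0647 = -2.1490
P = C − (C − P) = 28.24 − (-2.1490) = 30.3890

$30.39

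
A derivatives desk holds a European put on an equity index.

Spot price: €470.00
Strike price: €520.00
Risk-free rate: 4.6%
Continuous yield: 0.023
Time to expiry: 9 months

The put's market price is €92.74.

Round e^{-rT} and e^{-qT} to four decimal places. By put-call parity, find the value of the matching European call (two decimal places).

e^(−qT) = e^(−0.023·0.75) = 0.9829;  e^(−rT) = e^(−0.046·0.75) = 0.9661
Put-call parity: C − P = S·e^(−qT) − K·e^(−rT) = 470·0.9829 − 520·0.9661 = 461.9630 − 502.3720 = -40.4090
C = P + (C − P) = 92.74 + (-40.4090) = 52.3310

€52.33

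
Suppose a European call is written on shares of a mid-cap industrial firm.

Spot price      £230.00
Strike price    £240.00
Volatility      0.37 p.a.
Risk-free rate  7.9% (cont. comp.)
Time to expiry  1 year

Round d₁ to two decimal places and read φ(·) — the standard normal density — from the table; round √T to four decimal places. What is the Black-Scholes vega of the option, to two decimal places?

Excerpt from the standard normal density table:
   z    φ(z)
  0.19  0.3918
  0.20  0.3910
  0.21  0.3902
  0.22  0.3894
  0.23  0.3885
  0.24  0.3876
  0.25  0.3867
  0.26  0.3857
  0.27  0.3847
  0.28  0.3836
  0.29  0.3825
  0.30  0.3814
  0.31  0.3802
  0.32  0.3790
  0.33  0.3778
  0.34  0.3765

T = 1;  σ√T = 0.3700
d₁ = [ln(230/240) + (0.079 + 0.37²/2)·1] / 0.3700 = [-0.0426 + 0.1474] / 0.3700 = 0.2835 → 0.28
√T = √1 = 1.0000
φ(d₁) = φ(0.28) = 0.3836
vega = S·φ(d₁)·√T = 230·0.3836·1.0000 = 88.2280
(Vega is the same for a European call and put with the same parameters.)

88.23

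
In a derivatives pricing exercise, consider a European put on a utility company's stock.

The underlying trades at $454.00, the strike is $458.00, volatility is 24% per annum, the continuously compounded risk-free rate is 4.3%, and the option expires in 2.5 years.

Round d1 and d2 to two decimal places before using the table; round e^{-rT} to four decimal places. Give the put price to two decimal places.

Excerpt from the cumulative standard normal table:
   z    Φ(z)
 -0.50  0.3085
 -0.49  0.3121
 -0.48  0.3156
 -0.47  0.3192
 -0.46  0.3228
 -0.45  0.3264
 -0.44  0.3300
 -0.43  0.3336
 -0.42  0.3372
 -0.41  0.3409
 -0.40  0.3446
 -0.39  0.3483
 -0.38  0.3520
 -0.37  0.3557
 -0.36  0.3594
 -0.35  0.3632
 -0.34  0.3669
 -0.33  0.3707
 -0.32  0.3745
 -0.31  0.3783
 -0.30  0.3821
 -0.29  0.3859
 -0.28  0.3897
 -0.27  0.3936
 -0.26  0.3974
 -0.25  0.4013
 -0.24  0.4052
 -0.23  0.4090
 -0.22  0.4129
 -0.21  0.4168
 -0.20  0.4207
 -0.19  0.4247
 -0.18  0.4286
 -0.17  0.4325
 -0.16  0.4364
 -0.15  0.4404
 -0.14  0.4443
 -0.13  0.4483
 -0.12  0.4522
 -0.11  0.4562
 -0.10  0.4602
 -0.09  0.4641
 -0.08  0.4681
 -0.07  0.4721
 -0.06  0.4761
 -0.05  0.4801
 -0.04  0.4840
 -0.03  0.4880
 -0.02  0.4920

$46.00

σ√T = 0.24 × 1.5811 = 0.3795
ln(S/K) + (r + σ²/2)T = ln(454/458) + (0.043 + 0.24²/2)·2.5 = -0.0088 + 0.1795 = 0.1707
d₁ = 0.1707 / 0.3795 = 0.4499 → 0.45
d₂ = d₁ − σ√T = 0.4499 − 0.3795 = 0.0704 → 0.07
e^(−rT) = e^(−0.043·2.5) = 0.8981
N(−d₂) = N(-0.07) = 0.4721;  N(−d₁) = N(-0.45) = 0.3264
P = 458·0.8981·0.4721 − 454·0.3264 = 194.1888 − 148.1856 = 46.0032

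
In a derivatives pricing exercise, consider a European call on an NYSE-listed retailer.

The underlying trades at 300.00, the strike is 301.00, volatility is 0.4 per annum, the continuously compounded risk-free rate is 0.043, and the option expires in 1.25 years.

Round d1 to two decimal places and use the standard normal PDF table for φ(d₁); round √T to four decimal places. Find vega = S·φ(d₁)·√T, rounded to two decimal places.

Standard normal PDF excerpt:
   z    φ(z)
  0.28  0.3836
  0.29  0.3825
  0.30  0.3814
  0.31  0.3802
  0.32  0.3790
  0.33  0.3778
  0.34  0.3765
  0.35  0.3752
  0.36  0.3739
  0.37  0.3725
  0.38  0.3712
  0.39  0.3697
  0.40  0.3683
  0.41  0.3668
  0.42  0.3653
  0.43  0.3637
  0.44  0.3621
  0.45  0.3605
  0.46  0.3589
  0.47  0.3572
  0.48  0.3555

126.28

T = 1.25;  σ√T = 0.4472
d₁ = [ln(300/301) + (0.043 + 0.4²/2)·1.25] / 0.4472 = [-0.0033 + 0.1538] / 0.4472 = 0.3364 ≈ 0.34
√T = √1.25 = 1.1180
φ(d₁) = φ(0.34) = 0.3765
vega = S·φ(d₁)·√T = 300·0.3765·1.1180 = 126.2781
(Call and put vega coincide under Black-Scholes.)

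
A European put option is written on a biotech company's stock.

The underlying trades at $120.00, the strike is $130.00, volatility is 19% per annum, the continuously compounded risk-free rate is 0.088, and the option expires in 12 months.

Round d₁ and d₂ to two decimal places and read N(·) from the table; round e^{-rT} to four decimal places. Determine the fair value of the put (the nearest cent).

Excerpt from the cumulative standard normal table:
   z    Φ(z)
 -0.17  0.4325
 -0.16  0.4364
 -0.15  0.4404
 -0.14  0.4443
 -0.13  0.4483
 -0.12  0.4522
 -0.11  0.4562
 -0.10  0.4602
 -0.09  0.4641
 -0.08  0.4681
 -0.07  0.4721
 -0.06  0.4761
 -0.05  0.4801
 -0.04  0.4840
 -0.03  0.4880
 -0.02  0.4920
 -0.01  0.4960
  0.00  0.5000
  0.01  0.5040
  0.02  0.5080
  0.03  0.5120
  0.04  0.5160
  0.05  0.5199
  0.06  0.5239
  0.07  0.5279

σ√T = 0.19 × 1.0000 = 0.1900
d₁ = [ln(120/130) + (0.088 + ½·0.19²)·1] / (σ√T) = (-0.0800 + 0.1060) / 0.1900 = 0.1369 → 0.14
d₂ = 0.1369 − 0.1900 = -0.0531 → -0.05
e^(−rT) = e^(−0.088·1) = 0.9158
N(−d₂) = N(0.05) = 0.5199;  N(−d₁) = N(-0.14) = 0.4443
P = 130·0.9158·0.5199 − 120·0.4443 = 61.8962 − 53.3160 = 8.5802

$8.58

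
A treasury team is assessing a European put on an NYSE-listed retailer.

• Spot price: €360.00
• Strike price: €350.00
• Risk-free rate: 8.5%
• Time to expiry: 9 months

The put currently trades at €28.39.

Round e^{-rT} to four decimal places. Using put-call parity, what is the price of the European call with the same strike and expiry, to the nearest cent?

€60.02

e^(−rT) = e^(−0.085·0.75) = 0.9382
Put-call parity: C − P = S − K·e^(−rT) = 360 − 350·0.9382 = 360 − 328.3700 = 31.6300
C = P + (C − P) = 28.39 + (31.6300) = 60.0200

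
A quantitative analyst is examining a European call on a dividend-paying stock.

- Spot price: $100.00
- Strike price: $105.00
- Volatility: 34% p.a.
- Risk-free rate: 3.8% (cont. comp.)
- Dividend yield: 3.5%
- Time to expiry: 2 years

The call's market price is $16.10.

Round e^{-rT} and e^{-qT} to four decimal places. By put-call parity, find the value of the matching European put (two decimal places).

$20.17

exp(−qT) = exp(−0.035·2) = 0.9324;  exp(−rT) = exp(−0.038·2) = 0.9268
Put-call parity: C − P = S·e^(−qT) − K·e^(−rT) = 100·0.9324 − 105·0.9268 = 93.2400 − 97.3140 = -4.0740
P = C − (C − P) = 16.10 − (-4.0740) = 20.1740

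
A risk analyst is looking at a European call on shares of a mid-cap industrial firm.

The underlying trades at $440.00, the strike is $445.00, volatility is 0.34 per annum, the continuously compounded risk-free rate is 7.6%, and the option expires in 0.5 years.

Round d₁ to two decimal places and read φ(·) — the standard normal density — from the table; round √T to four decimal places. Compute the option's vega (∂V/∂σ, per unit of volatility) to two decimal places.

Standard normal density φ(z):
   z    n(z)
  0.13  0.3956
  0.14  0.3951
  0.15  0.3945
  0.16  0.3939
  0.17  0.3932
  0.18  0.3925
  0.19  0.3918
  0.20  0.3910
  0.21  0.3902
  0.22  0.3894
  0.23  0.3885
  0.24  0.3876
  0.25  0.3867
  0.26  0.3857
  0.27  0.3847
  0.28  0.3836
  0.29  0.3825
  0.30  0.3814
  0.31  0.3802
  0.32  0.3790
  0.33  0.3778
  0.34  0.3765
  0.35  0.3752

σ√T = 0.34·√0.5 = 0.2404
d₁ = [ln(440/445) + (0.076 + ½·0.34²)·0.5] / (σ√T) = (-0.0113 + 0.0669) / 0.2404 = 0.2313 ≈ 0.23
√T = √0.5 = 0.7071
φ(d₁) = φ(0.23) = 0.3885
vega = S·φ(d₁)·√T = 440·0.3885·0.7071 = 120.8717

120.87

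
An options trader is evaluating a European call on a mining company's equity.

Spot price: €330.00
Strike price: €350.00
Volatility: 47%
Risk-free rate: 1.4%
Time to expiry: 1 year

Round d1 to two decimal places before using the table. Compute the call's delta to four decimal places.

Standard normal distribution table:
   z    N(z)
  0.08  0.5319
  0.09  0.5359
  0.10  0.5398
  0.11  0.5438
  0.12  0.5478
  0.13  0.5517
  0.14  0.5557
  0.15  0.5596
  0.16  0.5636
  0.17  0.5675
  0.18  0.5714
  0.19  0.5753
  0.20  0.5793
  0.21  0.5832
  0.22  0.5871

σ√T = 0.47 × 1.0000 = 0.4700
d₁ = [ln(330/350) + (0.014 + ½·0.47²)·1] / (σ√T) = (-0.0588 + 0.1244) / 0.4700 = 0.1396 ≈ 0.14
N(d₁) = N(0.14) = 0.5557
Δ_call = N(d₁) = 0.5557

0.5557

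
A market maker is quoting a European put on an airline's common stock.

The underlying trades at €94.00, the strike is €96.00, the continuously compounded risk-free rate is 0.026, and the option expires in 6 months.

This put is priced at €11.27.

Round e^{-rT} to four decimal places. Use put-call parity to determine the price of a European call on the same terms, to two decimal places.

€10.51

e^(−rT) = e^(−0.026·0.5) = 0.9871
Put-call parity: C − P = S − K·e^(−rT) = 94 − 96·0.9871 = 94 − 94.7616 = -0.7616
C = P + (C − P) = 11.27 + (-0.7616) = 10.5084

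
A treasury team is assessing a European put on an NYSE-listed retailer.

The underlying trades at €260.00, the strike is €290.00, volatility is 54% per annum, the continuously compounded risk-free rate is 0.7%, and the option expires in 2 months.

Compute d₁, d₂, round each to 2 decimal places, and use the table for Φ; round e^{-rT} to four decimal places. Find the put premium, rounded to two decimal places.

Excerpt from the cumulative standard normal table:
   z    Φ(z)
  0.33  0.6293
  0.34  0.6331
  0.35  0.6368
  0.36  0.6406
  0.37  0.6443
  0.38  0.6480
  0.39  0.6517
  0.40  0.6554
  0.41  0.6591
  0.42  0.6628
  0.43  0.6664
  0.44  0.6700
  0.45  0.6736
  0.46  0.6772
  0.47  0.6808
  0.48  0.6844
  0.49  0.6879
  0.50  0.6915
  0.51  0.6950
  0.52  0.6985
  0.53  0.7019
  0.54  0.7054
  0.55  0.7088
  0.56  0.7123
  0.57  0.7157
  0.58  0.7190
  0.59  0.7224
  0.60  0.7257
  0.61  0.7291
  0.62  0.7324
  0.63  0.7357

€41.72

σ√T = 0.54 × 0.4082 = 0.2205
ln(S/K) + (r + σ²/2)T = ln(260/290) + (0.007 + 0.54²/2)·0.1667 = -0.1092 + 0.0255 = -0.0837
d₁ = -0.0837 / 0.2205 = -0.3798 → -0.38
d₂ = d₁ − σ√T = -0.3798 − 0.2205 = -0.6003 → -0.60
e^(−rT) = e^(−0.007·0.1667) = 0.9988
N(−d₂) = N(0.60) = 0.7257;  N(−d₁) = N(0.38) = 0.6480
P = 290·0.9988·0.7257 − 260·0.6480 = 210.2005 − 168.4800 = 41.7205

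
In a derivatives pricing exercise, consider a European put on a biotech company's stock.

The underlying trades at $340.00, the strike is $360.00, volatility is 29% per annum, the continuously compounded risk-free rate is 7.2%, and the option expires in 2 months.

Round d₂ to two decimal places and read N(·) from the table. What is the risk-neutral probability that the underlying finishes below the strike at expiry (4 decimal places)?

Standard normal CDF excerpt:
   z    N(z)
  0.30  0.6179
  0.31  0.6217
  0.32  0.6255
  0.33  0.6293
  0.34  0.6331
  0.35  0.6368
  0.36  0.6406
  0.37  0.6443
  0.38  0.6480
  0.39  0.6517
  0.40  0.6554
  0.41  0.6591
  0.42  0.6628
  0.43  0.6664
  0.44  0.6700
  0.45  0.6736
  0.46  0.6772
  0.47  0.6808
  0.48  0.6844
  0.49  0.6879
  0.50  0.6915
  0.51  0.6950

σ√T = 0.29 × 0.4082 = 0.1184
d₁ = [ln(340/360) + (0.072 + 0.29²/2)·0.1667] / 0.1184 = [-0.0572 + 0.0190] / 0.1184 = -0.3222 ≈ -0.32
d₂ = d₁ − σ√T = -0.3222 − 0.1184 = -0.4406 ≈ -0.44
Risk-neutral Pr[S_T < K] = N(−d₂) = N(0.44) = 0.6700

0.6700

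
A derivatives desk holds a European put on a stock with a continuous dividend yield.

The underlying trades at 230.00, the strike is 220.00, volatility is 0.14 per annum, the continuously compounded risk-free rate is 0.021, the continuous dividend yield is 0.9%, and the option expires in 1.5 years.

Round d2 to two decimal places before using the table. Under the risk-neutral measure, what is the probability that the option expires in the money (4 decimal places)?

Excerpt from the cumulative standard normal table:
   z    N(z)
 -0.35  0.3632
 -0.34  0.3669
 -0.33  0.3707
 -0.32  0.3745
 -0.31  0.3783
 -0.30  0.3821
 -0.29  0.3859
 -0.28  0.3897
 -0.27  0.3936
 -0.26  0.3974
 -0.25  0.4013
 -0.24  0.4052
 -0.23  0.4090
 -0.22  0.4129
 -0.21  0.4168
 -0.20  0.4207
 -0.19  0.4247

0.3897

σ√T = 0.14·√1.5 = 0.1715
d₁ = [ln(230/220) + (0.021 − 0.009 + 0.14²/2)·1.5] / 0.1715 = [0.0445 + 0.0327] / 0.1715 = 0.4500 → 0.45
d₂ = d₁ − σ√T = 0.4500 − 0.1715 = 0.2785 → 0.28
Risk-neutral Pr[S_T < K] = N(−d₂) = N(-0.28) = 0.3897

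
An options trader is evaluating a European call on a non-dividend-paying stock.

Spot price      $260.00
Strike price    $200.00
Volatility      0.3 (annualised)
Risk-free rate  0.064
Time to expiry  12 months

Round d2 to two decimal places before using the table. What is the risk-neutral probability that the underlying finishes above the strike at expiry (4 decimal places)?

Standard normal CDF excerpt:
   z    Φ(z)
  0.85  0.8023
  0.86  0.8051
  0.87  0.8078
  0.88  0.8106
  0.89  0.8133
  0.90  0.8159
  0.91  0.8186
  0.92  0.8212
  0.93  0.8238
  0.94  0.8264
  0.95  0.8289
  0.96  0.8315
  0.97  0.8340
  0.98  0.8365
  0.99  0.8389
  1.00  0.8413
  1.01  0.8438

σ√T = 0.3·√1 = 0.3000
d₁ = [ln(260/200) + (0.064 + 0.3²/2)·1] / 0.3000 = [0.2624 + 0.1090] / 0.3000 = 1.2379 which rounds to 1.24
d₂ = d₁ − σ√T = 1.2379 − 0.3000 = 0.9379 which rounds to 0.94
Pr(exercise) under Q = N(d₂) = 0.8264

0.8264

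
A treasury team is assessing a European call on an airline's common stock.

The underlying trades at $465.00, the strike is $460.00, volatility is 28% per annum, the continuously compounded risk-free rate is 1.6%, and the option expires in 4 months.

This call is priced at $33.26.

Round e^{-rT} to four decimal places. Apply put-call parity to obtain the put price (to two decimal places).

exp(−rT) = exp(−0.016·0.3333) = 0.9947
Put-call parity: C − P = S − K·e^(−rT) = 465 − 460·0.9947 = 465 − 457.5620 = 7.4380
P = C − (C − P) = 33.26 − (7.4380) = 25.8220

$25.82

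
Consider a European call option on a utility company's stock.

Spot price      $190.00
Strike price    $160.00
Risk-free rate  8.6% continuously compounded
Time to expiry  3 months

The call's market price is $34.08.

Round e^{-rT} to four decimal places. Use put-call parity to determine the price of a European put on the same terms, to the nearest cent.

$0.67

e^(−rT) = e^(−0.086·0.25) = 0.9787
Put-call parity: C − P = S − K·e^(−rT) = 190 − 160·0.9787 = 190 − 156.5920 = 33.4080
P = C − (C − P) = 34.08 − (33.4080) = 0.6720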